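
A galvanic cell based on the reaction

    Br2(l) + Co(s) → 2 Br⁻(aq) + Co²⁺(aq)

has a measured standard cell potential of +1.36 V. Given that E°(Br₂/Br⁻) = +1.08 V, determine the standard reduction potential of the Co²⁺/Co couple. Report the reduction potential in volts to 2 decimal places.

In the reaction as written the Br₂/Br⁻ couple is reduced (cathode) and Co²⁺/Co is oxidized (anode), so E°cell = E°(Br₂/Br⁻) − E°(Co²⁺/Co).
E°(Co²⁺/Co) = E°(cathode) − E°cell = +1.08 − (+1.36) = −0.28 V.

−0.28 V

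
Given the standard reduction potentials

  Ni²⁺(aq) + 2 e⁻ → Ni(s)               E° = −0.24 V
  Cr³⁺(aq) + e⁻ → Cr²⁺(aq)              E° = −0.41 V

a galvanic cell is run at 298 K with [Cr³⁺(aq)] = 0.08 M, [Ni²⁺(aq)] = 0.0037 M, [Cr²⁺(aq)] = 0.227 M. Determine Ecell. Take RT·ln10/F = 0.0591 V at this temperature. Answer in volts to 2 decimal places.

+0.12 V

Ni²⁺/Ni is reduced (cathode, E° = −0.24 V) and Cr³⁺/Cr²⁺ is oxidized (anode).
E°cell = −0.24 − (−0.41) = +0.17 V, with n = 2 electrons transferred.
The balanced reaction is Ni²⁺(aq) + 2 Cr²⁺(aq) → Ni(s) + 2 Cr³⁺(aq), so Q = [Cr³⁺(aq)]^2 / ([Ni²⁺(aq)]·[Cr²⁺(aq)]^2) = 33.6 and log Q = 1.526.
Applying E = E° − (RT ln10/nF)·log Q gives +0.17 − (0.0591/2)(1.526) = +0.12 V.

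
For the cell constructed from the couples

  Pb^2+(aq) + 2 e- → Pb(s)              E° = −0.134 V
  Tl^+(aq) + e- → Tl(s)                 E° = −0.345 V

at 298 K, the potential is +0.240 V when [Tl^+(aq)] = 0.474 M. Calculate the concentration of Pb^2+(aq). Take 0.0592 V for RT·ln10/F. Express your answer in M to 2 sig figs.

2.1 M

The Pb²⁺/Pb couple has the larger reduction potential, so it is the cathode: E°cell = −0.134 − (−0.345) = +0.211 V and n = 2.
Rearranging E = E° − (0.0592/n)·log Q gives log Q = 2(+0.211 − (+0.240))/0.0592 = −0.980.
The balanced reaction is Pb^2+(aq) + 2 Tl(s) → Pb(s) + 2 Tl^+(aq), so Q = [Tl^+(aq)]^2 / [Pb^2+(aq)].
Solving for the unknown gives log [Pb^2+(aq)] = 0.332, so [Pb^2+(aq)] ≈ 2.1 M.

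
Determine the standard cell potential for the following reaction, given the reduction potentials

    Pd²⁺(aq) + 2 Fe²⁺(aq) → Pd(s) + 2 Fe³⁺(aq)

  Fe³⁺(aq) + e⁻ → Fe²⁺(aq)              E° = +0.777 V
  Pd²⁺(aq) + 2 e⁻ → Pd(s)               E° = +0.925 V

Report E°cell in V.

+0.148 V

Pd²⁺(aq) gains electrons, so the Pd²⁺/Pd couple is the cathode; the Fe³⁺/Fe²⁺ couple is the anode.
E°cell = E°(cathode) − E°(anode) = +0.925 − (+0.777) = +0.148 V.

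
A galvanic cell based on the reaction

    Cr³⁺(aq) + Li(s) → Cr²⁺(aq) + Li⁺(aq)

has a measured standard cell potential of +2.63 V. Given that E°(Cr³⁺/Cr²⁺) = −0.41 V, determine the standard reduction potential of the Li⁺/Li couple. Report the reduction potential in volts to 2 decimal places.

In the reaction as written the Cr³⁺/Cr²⁺ couple is reduced (cathode) and Li⁺/Li is oxidized (anode), so E°cell = E°(Cr³⁺/Cr²⁺) − E°(Li⁺/Li).
E°(Li⁺/Li) = E°(cathode) − E°cell = −0.41 − (+2.63) = −3.04 V.

−3.04 V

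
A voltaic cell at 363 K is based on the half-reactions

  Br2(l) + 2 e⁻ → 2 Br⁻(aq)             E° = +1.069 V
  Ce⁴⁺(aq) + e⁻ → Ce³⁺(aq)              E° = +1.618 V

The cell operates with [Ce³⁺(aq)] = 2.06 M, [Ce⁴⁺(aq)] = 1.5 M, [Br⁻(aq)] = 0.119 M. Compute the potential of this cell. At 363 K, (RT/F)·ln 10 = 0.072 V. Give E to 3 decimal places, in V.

The Ce⁴⁺/Ce³⁺ couple has the more positive E°, so it is the cathode; Br₂/Br⁻ is the anode.
The standard potential is +1.618 − (+1.069) = +0.549 V and the balanced reaction transfers n = 2 electrons.
The balanced reaction is 2 Ce⁴⁺(aq) + 2 Br⁻(aq) → 2 Ce³⁺(aq) + Br2(l), so Q = [Ce³⁺(aq)]^2 / ([Ce⁴⁺(aq)]^2·[Br⁻(aq)]^2) = 133 and log Q = 2.124.
Applying E = E° − (RT ln10/nF)·log Q gives +0.549 − (0.072/2)(2.124) = +0.473 V.

+0.473 V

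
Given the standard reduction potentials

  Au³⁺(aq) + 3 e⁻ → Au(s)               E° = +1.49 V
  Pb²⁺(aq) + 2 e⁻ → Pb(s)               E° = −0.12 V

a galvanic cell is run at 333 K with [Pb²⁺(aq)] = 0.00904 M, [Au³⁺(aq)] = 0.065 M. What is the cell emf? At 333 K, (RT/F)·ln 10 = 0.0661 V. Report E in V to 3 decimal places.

+1.651 V

Since E°(Au³⁺/Au) > E°(Pb²⁺/Pb), Au³⁺/Au serves as the cathode.
E°cell = +1.49 − (−0.12) = +1.61 V, with n = 6 electrons transferred.
For the overall reaction 2 Au³⁺(aq) + 3 Pb(s) → 2 Au(s) + 3 Pb²⁺(aq), Q = [Pb²⁺(aq)]^3 / [Au³⁺(aq)]^2 = 0.000175, giving log Q = −3.757.
E = E° − (0.0661/n)·log Q = +1.61 − (0.0661/6)(−3.757) = +1.651 V.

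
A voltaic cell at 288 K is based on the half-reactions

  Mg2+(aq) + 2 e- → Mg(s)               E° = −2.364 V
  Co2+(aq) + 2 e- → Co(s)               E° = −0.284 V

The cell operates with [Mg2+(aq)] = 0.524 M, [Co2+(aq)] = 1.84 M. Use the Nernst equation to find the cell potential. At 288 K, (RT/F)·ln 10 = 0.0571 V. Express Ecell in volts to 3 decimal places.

+2.096 V

Co²⁺/Co is reduced (cathode, E° = −0.284 V) and Mg²⁺/Mg is oxidized (anode).
E°cell = −0.284 − (−2.364) = +2.080 V, with n = 2 electrons transferred.
The balanced reaction is Co2+(aq) + Mg(s) → Co(s) + Mg2+(aq), so Q = [Mg2+(aq)] / [Co2+(aq)] = 0.285 and log Q = −0.545.
By the Nernst equation, E = +2.080 − (0.0571/2)·(−0.545) = +2.096 V.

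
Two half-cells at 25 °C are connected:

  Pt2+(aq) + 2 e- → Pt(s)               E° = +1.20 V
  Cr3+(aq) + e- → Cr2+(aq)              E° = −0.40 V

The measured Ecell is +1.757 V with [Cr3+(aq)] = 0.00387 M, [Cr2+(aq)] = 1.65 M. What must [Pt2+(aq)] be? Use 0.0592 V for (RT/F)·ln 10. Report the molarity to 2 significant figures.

The Pt²⁺/Pt couple has the larger reduction potential, so it is the cathode: E°cell = +1.20 − (−0.40) = +1.60 V and n = 2.
From the Nernst equation, log Q = n(E° − E)/0.0592 = 2·(+1.60 − (+1.757))/0.0592 = −5.304.
Balancing electrons gives Pt2+(aq) + 2 Cr2+(aq) → Pt(s) + 2 Cr3+(aq); thus Q = [Cr3+(aq)]^2 / ([Pt2+(aq)]·[Cr2+(aq)]^2).
Substituting the known concentrations and solving, log [Pt2+(aq)] = 0.044 and [Pt2+(aq)] = 1.1 M.

1.1 M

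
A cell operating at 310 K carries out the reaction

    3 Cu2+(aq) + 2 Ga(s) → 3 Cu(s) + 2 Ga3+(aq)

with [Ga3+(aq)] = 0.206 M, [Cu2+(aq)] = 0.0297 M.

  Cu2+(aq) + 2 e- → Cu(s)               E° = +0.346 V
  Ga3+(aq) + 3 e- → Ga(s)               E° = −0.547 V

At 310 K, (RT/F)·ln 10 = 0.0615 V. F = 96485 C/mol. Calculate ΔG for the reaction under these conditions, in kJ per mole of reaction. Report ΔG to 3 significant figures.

The standard cell potential is +0.346 − (−0.547) = +0.893 V, with n = 6 electrons in the balanced equation.
The reaction quotient is [Ga3+(aq)]^2 / [Cu2+(aq)]^3 = 1.62×10^3; by Nernst, E = +0.893 − (0.0615/6)(3.209) = +0.8601 V.
Then ΔG = −nFE = −6 × 96485 × +0.8601 J/mol = −498 kJ/mol.

−498 kJ/mol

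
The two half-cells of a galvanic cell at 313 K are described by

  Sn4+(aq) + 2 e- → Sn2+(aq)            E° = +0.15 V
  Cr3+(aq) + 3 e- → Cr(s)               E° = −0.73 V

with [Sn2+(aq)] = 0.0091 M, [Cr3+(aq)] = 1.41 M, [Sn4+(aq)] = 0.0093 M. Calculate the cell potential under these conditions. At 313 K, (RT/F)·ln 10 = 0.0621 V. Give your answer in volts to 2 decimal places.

Since E°(Sn⁴⁺/Sn²⁺) > E°(Cr³⁺/Cr), Sn⁴⁺/Sn²⁺ serves as the cathode.
The standard potential is +0.15 − (−0.73) = +0.88 V and the balanced reaction transfers n = 6 electrons.
Balancing gives 3 Sn4+(aq) + 2 Cr(s) → 3 Sn2+(aq) + 2 Cr3+(aq); hence Q = ([Sn2+(aq)]^3·[Cr3+(aq)]^2) / [Sn4+(aq)]^3 = 1.86 (log Q = 0.270).
E = E° − (0.0621/n)·log Q = +0.88 − (0.0621/6)(0.270) = +0.88 V.

+0.88 V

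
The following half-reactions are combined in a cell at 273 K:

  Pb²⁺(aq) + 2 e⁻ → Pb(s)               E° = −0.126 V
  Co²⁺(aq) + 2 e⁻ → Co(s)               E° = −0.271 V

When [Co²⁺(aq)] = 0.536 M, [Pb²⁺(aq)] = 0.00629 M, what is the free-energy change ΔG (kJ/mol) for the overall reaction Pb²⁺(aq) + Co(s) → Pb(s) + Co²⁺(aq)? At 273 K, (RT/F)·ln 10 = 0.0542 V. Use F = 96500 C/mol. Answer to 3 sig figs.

−17.9 kJ/mol

E°cell = −0.126 − (−0.271) = +0.145 V; the balanced reaction transfers n = 2 electrons.
Here Q = [Co²⁺(aq)] / [Pb²⁺(aq)] = 85.2 (log Q = 1.931), giving E = +0.145 − (0.0542/2)·(1.931) = +0.0927 V.
Then ΔG = −nFE = −2 × 96500 × +0.0927 J/mol = −17.9 kJ/mol.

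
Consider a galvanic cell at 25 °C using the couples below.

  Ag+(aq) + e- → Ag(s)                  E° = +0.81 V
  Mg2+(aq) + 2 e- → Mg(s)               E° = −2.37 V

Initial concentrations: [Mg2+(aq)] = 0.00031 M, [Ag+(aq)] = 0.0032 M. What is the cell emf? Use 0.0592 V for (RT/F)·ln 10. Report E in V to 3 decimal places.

Since E°(Ag⁺/Ag) > E°(Mg²⁺/Mg), Ag⁺/Ag serves as the cathode.
E°cell = E°cat − E°an = +0.81 − (−2.37) = +3.18 V; n = 2.
Balancing gives 2 Ag+(aq) + Mg(s) → 2 Ag(s) + Mg2+(aq); hence Q = [Mg2+(aq)] / [Ag+(aq)]^2 = 30.3 (log Q = 1.481).
By the Nernst equation, E = +3.18 − (0.0592/2)·(1.481) = +3.136 V.

+3.136 V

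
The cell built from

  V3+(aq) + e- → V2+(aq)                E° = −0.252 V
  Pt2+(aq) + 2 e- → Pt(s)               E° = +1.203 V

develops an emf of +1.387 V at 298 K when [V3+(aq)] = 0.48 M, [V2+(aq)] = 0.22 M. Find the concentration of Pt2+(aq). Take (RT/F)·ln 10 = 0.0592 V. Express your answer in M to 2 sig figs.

0.024 M

With Pt²⁺/Pt at the cathode and V³⁺/V²⁺ at the anode, E°cell = +1.203 − (−0.252) = +1.455 V (n = 2).
From the Nernst equation, log Q = n(E° − E)/0.0592 = 2·(+1.455 − (+1.387))/0.0592 = 2.297.
The balanced reaction is Pt2+(aq) + 2 V2+(aq) → Pt(s) + 2 V3+(aq), so Q = [V3+(aq)]^2 / ([Pt2+(aq)]·[V2+(aq)]^2).
Solving for the unknown gives log [Pt2+(aq)] = −1.619, so [Pt2+(aq)] ≈ 0.024 M.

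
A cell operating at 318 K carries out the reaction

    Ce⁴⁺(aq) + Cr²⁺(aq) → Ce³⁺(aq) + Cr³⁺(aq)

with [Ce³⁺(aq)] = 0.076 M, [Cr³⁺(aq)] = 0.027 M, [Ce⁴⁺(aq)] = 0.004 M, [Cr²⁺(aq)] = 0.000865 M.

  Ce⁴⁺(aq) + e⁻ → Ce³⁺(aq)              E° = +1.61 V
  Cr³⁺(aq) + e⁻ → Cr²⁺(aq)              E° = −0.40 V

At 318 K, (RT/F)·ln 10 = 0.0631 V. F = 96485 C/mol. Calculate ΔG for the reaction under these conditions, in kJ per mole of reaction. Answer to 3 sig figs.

−177 kJ/mol

E°cell = +1.61 − (−0.40) = +2.01 V; the balanced reaction transfers n = 1 electron.
The reaction quotient is ([Ce³⁺(aq)]·[Cr³⁺(aq)]) / ([Ce⁴⁺(aq)]·[Cr²⁺(aq)]) = 593; by Nernst, E = +2.01 − (0.0631/1)(2.773) = +1.8350 V.
Then ΔG = −nFE = −1 × 96485 × +1.8350 J/mol = −177 kJ/mol.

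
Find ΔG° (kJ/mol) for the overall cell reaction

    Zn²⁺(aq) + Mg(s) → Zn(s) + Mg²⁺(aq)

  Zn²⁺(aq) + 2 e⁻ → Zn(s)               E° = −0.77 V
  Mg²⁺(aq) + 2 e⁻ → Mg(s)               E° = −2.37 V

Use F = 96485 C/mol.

In the reaction as written Zn²⁺(aq) is reduced, so the Zn²⁺/Zn couple is the cathode and Mg²⁺/Mg is the anode.
E°cell = −0.77 − (−2.37) = +1.60 V; balancing electrons gives n = 2.
ΔG° = −nFE°cell = −(2)(96485)(+1.60) J/mol = −309 kJ/mol.

−309 kJ/mol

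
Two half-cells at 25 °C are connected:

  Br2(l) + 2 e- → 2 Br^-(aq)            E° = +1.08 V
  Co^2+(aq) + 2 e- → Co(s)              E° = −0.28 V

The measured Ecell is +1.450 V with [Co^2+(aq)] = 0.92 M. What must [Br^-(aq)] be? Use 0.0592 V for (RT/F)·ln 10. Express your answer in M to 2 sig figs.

With Br₂/Br⁻ at the cathode and Co²⁺/Co at the anode, E°cell = +1.08 − (−0.28) = +1.36 V (n = 2).
Rearranging E = E° − (0.0592/n)·log Q gives log Q = 2(+1.36 − (+1.450))/0.0592 = −3.041.
The balanced reaction is Br2(l) + Co(s) → 2 Br^-(aq) + Co^2+(aq), so Q = [Br^-(aq)]^2·[Co^2+(aq)].
Substituting the known concentrations and solving, log [Br^-(aq)] = −1.502 and [Br^-(aq)] = 0.031 M.

0.031 M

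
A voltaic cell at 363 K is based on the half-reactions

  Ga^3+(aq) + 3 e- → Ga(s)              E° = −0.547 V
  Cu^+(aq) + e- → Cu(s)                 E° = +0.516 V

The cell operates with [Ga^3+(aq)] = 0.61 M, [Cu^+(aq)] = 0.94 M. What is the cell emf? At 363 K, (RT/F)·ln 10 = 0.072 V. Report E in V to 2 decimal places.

Cu⁺/Cu is reduced (cathode, E° = +0.516 V) and Ga³⁺/Ga is oxidized (anode).
E°cell = E°cat − E°an = +0.516 − (−0.547) = +1.063 V; n = 3.
For the overall reaction 3 Cu^+(aq) + Ga(s) → 3 Cu(s) + Ga^3+(aq), Q = [Ga^3+(aq)] / [Cu^+(aq)]^3 = 0.734, giving log Q = −0.134.
E = E° − (0.072/n)·log Q = +1.063 − (0.072/3)(−0.134) = +1.07 V.

+1.07 V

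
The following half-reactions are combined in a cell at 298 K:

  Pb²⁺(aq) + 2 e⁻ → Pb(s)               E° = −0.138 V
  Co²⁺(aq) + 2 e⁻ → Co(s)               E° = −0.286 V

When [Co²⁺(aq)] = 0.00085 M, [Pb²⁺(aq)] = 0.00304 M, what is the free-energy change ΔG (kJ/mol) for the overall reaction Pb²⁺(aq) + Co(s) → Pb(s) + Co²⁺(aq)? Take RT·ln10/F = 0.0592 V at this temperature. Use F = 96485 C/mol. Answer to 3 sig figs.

The standard cell potential is −0.138 − (−0.286) = +0.148 V, with n = 2 electrons in the balanced equation.
Here Q = [Co²⁺(aq)] / [Pb²⁺(aq)] = 0.28 (log Q = −0.553), giving E = +0.148 − (0.0592/2)·(−0.553) = +0.1644 V.
ΔG = −nFE = −(2)(96485)(+0.1644) J/mol = −31.7 kJ/mol.

−31.7 kJ/mol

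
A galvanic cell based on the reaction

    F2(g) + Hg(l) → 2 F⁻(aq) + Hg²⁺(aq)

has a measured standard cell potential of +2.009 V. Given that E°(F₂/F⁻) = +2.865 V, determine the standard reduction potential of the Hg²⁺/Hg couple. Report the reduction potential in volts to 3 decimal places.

In the reaction as written the F₂/F⁻ couple is reduced (cathode) and Hg²⁺/Hg is oxidized (anode), so E°cell = E°(F₂/F⁻) − E°(Hg²⁺/Hg).
E°(Hg²⁺/Hg) = E°(cathode) − E°cell = +2.865 − (+2.009) = +0.856 V.

+0.856 V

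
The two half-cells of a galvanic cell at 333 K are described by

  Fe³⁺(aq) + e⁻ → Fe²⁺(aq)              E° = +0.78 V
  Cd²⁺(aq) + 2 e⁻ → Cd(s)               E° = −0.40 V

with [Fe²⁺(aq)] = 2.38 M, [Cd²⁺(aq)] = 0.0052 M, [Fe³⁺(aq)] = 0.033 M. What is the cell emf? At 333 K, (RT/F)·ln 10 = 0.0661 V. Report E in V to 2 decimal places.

Since E°(Fe³⁺/Fe²⁺) > E°(Cd²⁺/Cd), Fe³⁺/Fe²⁺ serves as the cathode.
E°cell = E°cat − E°an = +0.78 − (−0.40) = +1.18 V; n = 2.
Balancing gives 2 Fe³⁺(aq) + Cd(s) → 2 Fe²⁺(aq) + Cd²⁺(aq); hence Q = ([Fe²⁺(aq)]^2·[Cd²⁺(aq)]) / [Fe³⁺(aq)]^2 = 27 (log Q = 1.432).
Applying E = E° − (RT ln10/nF)·log Q gives +1.18 − (0.0661/2)(1.432) = +1.13 V.

+1.13 V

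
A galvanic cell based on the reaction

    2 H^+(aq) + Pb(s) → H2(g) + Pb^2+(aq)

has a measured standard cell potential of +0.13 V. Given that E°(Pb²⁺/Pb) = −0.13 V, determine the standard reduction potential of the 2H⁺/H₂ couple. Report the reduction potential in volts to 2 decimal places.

+0.00 V

In the reaction as written the 2H⁺/H₂ couple is reduced (cathode) and Pb²⁺/Pb is oxidized (anode), so E°cell = E°(2H⁺/H₂) − E°(Pb²⁺/Pb).
E°(2H⁺/H₂) = E°cell + E°(anode) = +0.13 + (−0.13) = +0.00 V.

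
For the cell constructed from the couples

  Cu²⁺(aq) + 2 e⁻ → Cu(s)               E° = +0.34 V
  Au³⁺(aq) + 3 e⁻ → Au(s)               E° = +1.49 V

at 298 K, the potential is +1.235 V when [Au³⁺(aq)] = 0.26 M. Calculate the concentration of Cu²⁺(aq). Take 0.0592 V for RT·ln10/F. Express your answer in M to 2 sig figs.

The Au³⁺/Au couple has the larger reduction potential, so it is the cathode: E°cell = +1.49 − (+0.34) = +1.15 V and n = 6.
From the Nernst equation, log Q = n(E° − E)/0.0592 = 6·(+1.15 − (+1.235))/0.0592 = −8.615.
The balanced reaction is 2 Au³⁺(aq) + 3 Cu(s) → 2 Au(s) + 3 Cu²⁺(aq), so Q = [Cu²⁺(aq)]^3 / [Au³⁺(aq)]^2.
Isolating [Cu²⁺(aq)] in Q = 10^{−8.615} yields log [Cu²⁺(aq)] = −3.262, i.e. 0.00055 M.

0.00055 M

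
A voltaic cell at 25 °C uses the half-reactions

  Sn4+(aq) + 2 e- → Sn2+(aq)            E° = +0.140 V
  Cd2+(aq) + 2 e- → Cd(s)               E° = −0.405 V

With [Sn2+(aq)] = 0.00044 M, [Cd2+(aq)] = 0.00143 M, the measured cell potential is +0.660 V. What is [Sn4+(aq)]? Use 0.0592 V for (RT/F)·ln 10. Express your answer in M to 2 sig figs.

With Sn⁴⁺/Sn²⁺ at the cathode and Cd²⁺/Cd at the anode, E°cell = +0.140 − (−0.405) = +0.545 V (n = 2).
Rearranging E = E° − (0.0592/n)·log Q gives log Q = 2(+0.545 − (+0.660))/0.0592 = −3.885.
The balanced reaction is Sn4+(aq) + Cd(s) → Sn2+(aq) + Cd2+(aq), so Q = ([Sn2+(aq)]·[Cd2+(aq)]) / [Sn4+(aq)].
Solving for the unknown gives log [Sn4+(aq)] = −2.316, so [Sn4+(aq)] ≈ 0.0048 M.

0.0048 M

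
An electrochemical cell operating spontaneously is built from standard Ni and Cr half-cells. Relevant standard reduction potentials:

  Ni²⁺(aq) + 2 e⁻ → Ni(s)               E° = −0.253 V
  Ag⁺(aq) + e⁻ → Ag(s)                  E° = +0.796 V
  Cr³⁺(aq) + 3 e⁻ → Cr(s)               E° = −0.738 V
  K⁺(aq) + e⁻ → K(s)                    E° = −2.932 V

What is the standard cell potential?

Of the two couples in this cell, the one with the more positive reduction potential is reduced at the cathode: here that is Ni²⁺/Ni (−0.253 V); Cr³⁺/Cr (−0.738 V) is the anode.
E°cell = E°(cathode) − E°(anode) = −0.253 − (−0.738) = +0.485 V.

+0.485 V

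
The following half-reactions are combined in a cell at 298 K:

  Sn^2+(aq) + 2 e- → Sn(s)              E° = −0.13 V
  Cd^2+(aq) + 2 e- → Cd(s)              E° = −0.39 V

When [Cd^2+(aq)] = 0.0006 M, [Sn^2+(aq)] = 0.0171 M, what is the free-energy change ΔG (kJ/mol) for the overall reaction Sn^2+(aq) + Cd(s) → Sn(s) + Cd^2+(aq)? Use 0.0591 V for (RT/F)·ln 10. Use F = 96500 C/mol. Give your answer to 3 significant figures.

E°cell = −0.13 − (−0.39) = +0.26 V; the balanced reaction transfers n = 2 electrons.
The reaction quotient is [Cd^2+(aq)] / [Sn^2+(aq)] = 0.0351; by Nernst, E = +0.26 − (0.0591/2)(−1.455) = +0.3030 V.
Then ΔG = −nFE = −2 × 96500 × +0.3030 J/mol = −58.5 kJ/mol.

−58.5 kJ/mol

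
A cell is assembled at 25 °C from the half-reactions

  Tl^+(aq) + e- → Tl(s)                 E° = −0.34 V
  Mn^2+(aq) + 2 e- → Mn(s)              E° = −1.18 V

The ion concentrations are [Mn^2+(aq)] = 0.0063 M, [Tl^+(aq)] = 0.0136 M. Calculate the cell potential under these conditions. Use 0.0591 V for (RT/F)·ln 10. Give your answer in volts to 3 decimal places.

+0.795 V

Tl⁺/Tl is reduced (cathode, E° = −0.34 V) and Mn²⁺/Mn is oxidized (anode).
The standard potential is −0.34 − (−1.18) = +0.84 V and the balanced reaction transfers n = 2 electrons.
Balancing gives 2 Tl^+(aq) + Mn(s) → 2 Tl(s) + Mn^2+(aq); hence Q = [Mn^2+(aq)] / [Tl^+(aq)]^2 = 34.1 (log Q = 1.532).
E = E° − (0.0591/n)·log Q = +0.84 − (0.0591/2)(1.532) = +0.795 V.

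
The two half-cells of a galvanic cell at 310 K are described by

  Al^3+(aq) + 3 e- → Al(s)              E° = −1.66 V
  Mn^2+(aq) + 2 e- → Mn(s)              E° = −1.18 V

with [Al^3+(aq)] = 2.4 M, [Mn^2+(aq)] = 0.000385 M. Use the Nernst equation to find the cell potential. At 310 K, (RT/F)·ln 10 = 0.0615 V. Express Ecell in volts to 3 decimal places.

The Mn²⁺/Mn couple has the more positive E°, so it is the cathode; Al³⁺/Al is the anode.
E°cell = E°cat − E°an = −1.18 − (−1.66) = +0.48 V; n = 6.
Balancing gives 3 Mn^2+(aq) + 2 Al(s) → 3 Mn(s) + 2 Al^3+(aq); hence Q = [Al^3+(aq)]^2 / [Mn^2+(aq)]^3 = 1.01×10^11 (log Q = 11.004).
Applying E = E° − (RT ln10/nF)·log Q gives +0.48 − (0.0615/6)(11.004) = +0.367 V.

+0.367 V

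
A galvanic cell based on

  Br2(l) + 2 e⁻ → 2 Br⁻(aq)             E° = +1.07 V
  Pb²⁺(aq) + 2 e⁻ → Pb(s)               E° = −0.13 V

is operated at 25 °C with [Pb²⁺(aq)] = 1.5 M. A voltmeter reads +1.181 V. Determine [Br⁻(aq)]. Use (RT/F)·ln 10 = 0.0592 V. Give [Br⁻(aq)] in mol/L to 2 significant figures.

1.7 M

Br₂/Br⁻ is the cathode (higher E°); E°cell = +1.07 − (−0.13) = +1.20 V with n = 2.
From the Nernst equation, log Q = n(E° − E)/0.0592 = 2·(+1.20 − (+1.181))/0.0592 = 0.642.
For Br2(l) + Pb(s) → 2 Br⁻(aq) + Pb²⁺(aq), the reaction quotient is Q = [Br⁻(aq)]^2·[Pb²⁺(aq)].
Substituting the known concentrations and solving, log [Br⁻(aq)] = 0.233 and [Br⁻(aq)] = 1.7 M.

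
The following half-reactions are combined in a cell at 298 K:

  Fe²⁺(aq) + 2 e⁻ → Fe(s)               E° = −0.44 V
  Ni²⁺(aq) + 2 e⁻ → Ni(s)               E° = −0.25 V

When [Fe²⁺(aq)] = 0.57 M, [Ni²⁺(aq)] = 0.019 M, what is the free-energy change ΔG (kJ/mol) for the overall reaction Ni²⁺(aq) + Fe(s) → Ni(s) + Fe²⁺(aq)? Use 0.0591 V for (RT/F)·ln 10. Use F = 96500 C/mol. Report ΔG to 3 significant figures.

−28.3 kJ/mol

E°cell = −0.25 − (−0.44) = +0.19 V; the balanced reaction transfers n = 2 electrons.
The reaction quotient is [Fe²⁺(aq)] / [Ni²⁺(aq)] = 30; by Nernst, E = +0.19 − (0.0591/2)(1.477) = +0.1464 V.
Then ΔG = −nFE = −2 × 96500 × +0.1464 J/mol = −28.3 kJ/mol.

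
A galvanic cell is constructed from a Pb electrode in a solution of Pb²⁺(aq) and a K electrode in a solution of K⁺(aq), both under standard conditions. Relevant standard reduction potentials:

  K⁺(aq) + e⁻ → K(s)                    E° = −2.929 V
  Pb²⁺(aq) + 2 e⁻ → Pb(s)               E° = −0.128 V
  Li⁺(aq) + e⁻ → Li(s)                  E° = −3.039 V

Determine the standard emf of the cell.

+2.801 V

Of the two couples in this cell, the one with the more positive reduction potential is reduced at the cathode: here that is Pb²⁺/Pb (−0.128 V); K⁺/K (−2.929 V) is the anode.
E°cell = E°(cathode) − E°(anode) = −0.128 − (−2.929) = +2.801 V.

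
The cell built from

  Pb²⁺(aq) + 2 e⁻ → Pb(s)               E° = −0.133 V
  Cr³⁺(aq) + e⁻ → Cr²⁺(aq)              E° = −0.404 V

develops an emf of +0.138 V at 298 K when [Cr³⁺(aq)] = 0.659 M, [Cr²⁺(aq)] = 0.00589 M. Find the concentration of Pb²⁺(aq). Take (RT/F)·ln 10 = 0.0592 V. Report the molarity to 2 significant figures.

Pb²⁺/Pb is the cathode (higher E°); E°cell = −0.133 − (−0.404) = +0.271 V with n = 2.
Rearranging E = E° − (0.0592/n)·log Q gives log Q = 2(+0.271 − (+0.138))/0.0592 = 4.493.
Balancing electrons gives Pb²⁺(aq) + 2 Cr²⁺(aq) → Pb(s) + 2 Cr³⁺(aq); thus Q = [Cr³⁺(aq)]^2 / ([Pb²⁺(aq)]·[Cr²⁺(aq)]^2).
Isolating [Pb²⁺(aq)] in Q = 10^{4.493} yields log [Pb²⁺(aq)] = −0.395, i.e. 0.40 M.

0.40 M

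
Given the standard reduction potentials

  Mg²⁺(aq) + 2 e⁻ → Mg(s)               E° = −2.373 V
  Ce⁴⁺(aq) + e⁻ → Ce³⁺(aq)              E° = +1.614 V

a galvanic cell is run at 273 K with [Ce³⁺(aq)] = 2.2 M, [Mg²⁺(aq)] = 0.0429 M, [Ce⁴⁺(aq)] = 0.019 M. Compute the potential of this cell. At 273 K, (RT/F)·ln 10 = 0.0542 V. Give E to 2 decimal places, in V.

Since E°(Ce⁴⁺/Ce³⁺) > E°(Mg²⁺/Mg), Ce⁴⁺/Ce³⁺ serves as the cathode.
E°cell = +1.614 − (−2.373) = +3.987 V, with n = 2 electrons transferred.
The balanced reaction is 2 Ce⁴⁺(aq) + Mg(s) → 2 Ce³⁺(aq) + Mg²⁺(aq), so Q = ([Ce³⁺(aq)]^2·[Mg²⁺(aq)]) / [Ce⁴⁺(aq)]^2 = 575 and log Q = 2.760.
Applying E = E° − (RT ln10/nF)·log Q gives +3.987 − (0.0542/2)(2.760) = +3.91 V.

+3.91 V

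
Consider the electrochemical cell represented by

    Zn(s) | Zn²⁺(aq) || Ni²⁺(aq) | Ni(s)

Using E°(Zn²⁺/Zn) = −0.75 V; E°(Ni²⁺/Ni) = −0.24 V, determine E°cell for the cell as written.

+0.51 V

By convention the left-hand electrode in cell notation is the anode (oxidation) and the right-hand electrode is the cathode (reduction).
E°cell = E°(right) − E°(left) = −0.24 − (−0.75) = +0.51 V.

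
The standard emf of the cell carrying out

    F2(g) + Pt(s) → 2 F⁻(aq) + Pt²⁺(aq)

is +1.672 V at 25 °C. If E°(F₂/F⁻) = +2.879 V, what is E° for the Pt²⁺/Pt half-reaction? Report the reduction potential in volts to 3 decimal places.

+1.207 V

In the reaction as written the F₂/F⁻ couple is reduced (cathode) and Pt²⁺/Pt is oxidized (anode), so E°cell = E°(F₂/F⁻) − E°(Pt²⁺/Pt).
E°(Pt²⁺/Pt) = E°(cathode) − E°cell = +2.879 − (+1.672) = +1.207 V.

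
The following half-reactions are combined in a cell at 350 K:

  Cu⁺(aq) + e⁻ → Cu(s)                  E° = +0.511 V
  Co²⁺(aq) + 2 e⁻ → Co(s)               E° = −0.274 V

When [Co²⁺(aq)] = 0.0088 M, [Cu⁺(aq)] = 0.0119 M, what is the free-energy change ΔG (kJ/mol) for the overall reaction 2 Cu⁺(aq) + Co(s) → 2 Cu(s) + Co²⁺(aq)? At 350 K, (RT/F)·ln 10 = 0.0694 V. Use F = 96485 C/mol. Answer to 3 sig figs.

The standard cell potential is +0.511 − (−0.274) = +0.785 V, with n = 2 electrons in the balanced equation.
Here Q = [Co²⁺(aq)] / [Cu⁺(aq)]^2 = 62.1 (log Q = 1.793), giving E = +0.785 − (0.0694/2)·(1.793) = +0.7228 V.
ΔG = −nFE = −(2)(96485)(+0.7228) J/mol = −139 kJ/mol.

−139 kJ/mol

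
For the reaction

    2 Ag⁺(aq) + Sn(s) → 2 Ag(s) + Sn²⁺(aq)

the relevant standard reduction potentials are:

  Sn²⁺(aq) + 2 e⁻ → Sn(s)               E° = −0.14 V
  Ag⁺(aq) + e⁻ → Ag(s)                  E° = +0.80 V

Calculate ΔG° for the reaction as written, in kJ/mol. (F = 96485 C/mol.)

In the reaction as written Ag⁺(aq) is reduced, so the Ag⁺/Ag couple is the cathode and Sn²⁺/Sn is the anode.
E°cell = +0.80 − (−0.14) = +0.94 V; balancing electrons gives n = 2.
ΔG° = −nFE°cell = −(2)(96485)(+0.94) J/mol = −181 kJ/mol.

−181 kJ/mol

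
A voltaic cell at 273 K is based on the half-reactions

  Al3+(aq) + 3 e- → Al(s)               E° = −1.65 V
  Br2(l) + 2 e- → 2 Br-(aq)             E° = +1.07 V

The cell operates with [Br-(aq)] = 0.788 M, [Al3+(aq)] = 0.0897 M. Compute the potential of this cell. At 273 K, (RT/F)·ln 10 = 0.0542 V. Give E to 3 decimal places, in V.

Br₂/Br⁻ is reduced (cathode, E° = +1.07 V) and Al³⁺/Al is oxidized (anode).
E°cell = E°cat − E°an = +1.07 − (−1.65) = +2.72 V; n = 6.
The balanced reaction is 3 Br2(l) + 2 Al(s) → 6 Br-(aq) + 2 Al3+(aq), so Q = [Br-(aq)]^6·[Al3+(aq)]^2 = 0.00193 and log Q = −2.715.
By the Nernst equation, E = +2.72 − (0.0542/6)·(−2.715) = +2.745 V.

+2.745 V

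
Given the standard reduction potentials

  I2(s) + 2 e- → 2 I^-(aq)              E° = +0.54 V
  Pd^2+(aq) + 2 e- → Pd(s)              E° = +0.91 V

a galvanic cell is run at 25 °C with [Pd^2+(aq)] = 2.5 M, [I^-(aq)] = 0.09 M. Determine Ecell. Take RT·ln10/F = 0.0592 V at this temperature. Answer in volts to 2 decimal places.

+0.32 V

The Pd²⁺/Pd couple has the more positive E°, so it is the cathode; I₂/I⁻ is the anode.
E°cell = E°cat − E°an = +0.91 − (+0.54) = +0.37 V; n = 2.
Balancing gives Pd^2+(aq) + 2 I^-(aq) → Pd(s) + I2(s); hence Q = 1 / ([Pd^2+(aq)]·[I^-(aq)]^2) = 49.4 (log Q = 1.694).
E = E° − (0.0592/n)·log Q = +0.37 − (0.0592/2)(1.694) = +0.32 V.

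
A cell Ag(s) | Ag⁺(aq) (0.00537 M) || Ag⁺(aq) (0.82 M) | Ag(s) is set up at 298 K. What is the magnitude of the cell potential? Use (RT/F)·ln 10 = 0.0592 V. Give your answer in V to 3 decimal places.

For a concentration cell E°cell = 0, since both electrodes use the same couple.
The compartment with the higher Ag⁺(aq) concentration (0.82 M) acts as the cathode; ions are reduced there and produced at the dilute (0.00537 M) anode.
With n = 1, Ecell = −(0.0592/1)·log([dilute]/[conc]) = −(0.0592/1)·log(0.00537/0.82) = +0.129 V.

0.129 V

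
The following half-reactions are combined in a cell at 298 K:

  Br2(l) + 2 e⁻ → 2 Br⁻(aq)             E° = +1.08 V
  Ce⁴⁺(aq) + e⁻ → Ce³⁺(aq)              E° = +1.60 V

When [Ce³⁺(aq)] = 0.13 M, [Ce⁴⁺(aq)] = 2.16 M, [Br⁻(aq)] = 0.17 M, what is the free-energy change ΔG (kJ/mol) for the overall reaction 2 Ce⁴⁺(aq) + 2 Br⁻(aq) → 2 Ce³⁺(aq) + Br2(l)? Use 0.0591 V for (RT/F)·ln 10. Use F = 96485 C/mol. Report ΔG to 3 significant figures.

The standard cell potential is +1.60 − (+1.08) = +0.52 V, with n = 2 electrons in the balanced equation.
Here Q = [Ce³⁺(aq)]^2 / ([Ce⁴⁺(aq)]^2·[Br⁻(aq)]^2) = 0.125 (log Q = −0.902), giving E = +0.52 − (0.0591/2)·(−0.902) = +0.5467 V.
Finally ΔG = −nFE = −(2)(96485 C/mol)(+0.5467 V) = −105 kJ/mol.

−105 kJ/mol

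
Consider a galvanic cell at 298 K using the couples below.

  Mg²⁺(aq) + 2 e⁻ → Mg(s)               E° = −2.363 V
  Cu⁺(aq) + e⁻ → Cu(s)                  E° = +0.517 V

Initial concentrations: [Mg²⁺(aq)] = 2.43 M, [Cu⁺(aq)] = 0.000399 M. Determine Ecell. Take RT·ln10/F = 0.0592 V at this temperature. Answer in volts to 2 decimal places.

Cu⁺/Cu is reduced (cathode, E° = +0.517 V) and Mg²⁺/Mg is oxidized (anode).
E°cell = E°cat − E°an = +0.517 − (−2.363) = +2.880 V; n = 2.
For the overall reaction 2 Cu⁺(aq) + Mg(s) → 2 Cu(s) + Mg²⁺(aq), Q = [Mg²⁺(aq)] / [Cu⁺(aq)]^2 = 1.53×10^7, giving log Q = 7.184.
By the Nernst equation, E = +2.880 − (0.0592/2)·(7.184) = +2.67 V.

+2.67 V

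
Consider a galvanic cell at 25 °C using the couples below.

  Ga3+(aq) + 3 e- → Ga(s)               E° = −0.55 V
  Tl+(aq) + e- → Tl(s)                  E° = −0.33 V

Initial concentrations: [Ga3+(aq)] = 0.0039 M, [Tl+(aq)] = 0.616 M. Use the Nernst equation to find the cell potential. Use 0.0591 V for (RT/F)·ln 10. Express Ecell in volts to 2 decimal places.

Tl⁺/Tl is reduced (cathode, E° = −0.33 V) and Ga³⁺/Ga is oxidized (anode).
E°cell = E°cat − E°an = −0.33 − (−0.55) = +0.22 V; n = 3.
Balancing gives 3 Tl+(aq) + Ga(s) → 3 Tl(s) + Ga3+(aq); hence Q = [Ga3+(aq)] / [Tl+(aq)]^3 = 0.0167 (log Q = −1.778).
E = E° − (0.0591/n)·log Q = +0.22 − (0.0591/3)(−1.778) = +0.26 V.

+0.26 V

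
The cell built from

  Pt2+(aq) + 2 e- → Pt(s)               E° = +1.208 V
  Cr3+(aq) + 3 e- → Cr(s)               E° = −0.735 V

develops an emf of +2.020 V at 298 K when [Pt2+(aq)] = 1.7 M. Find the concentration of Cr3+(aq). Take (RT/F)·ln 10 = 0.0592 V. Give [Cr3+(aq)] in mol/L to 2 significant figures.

0.00028 M

Pt²⁺/Pt is the cathode (higher E°); E°cell = +1.208 − (−0.735) = +1.943 V with n = 6.
Rearranging E = E° − (0.0592/n)·log Q gives log Q = 6(+1.943 − (+2.020))/0.0592 = −7.804.
Balancing electrons gives 3 Pt2+(aq) + 2 Cr(s) → 3 Pt(s) + 2 Cr3+(aq); thus Q = [Cr3+(aq)]^2 / [Pt2+(aq)]^3.
Solving for the unknown gives log [Cr3+(aq)] = −3.556, so [Cr3+(aq)] ≈ 0.00028 M.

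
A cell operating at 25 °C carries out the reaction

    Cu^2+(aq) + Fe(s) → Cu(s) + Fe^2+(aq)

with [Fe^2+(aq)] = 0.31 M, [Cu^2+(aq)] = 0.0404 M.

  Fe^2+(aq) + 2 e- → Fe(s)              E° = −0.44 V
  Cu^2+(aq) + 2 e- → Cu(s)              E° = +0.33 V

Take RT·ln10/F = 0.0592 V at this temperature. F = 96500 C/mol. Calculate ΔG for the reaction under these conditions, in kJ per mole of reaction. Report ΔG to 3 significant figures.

E°cell = +0.33 − (−0.44) = +0.77 V; the balanced reaction transfers n = 2 electrons.
Q = [Fe^2+(aq)] / [Cu^2+(aq)] = 7.67, so log Q = 0.885 and E = +0.77 − (0.0592/2)(0.885) = +0.7438 V.
ΔG = −nFE = −(2)(96500)(+0.7438) J/mol = −144 kJ/mol.

−144 kJ/mol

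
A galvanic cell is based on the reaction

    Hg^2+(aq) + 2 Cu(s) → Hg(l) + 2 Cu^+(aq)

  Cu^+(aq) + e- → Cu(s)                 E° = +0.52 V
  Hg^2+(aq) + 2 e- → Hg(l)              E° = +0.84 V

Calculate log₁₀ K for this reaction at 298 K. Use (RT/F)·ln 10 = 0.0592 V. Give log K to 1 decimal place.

log K = 10.8

The Hg²⁺/Hg couple is reduced (cathode); E°cell = +0.84 − (+0.52) = +0.32 V with n = 2.
At equilibrium E = 0, so log K = nE°cell / 0.0592 = (2)(+0.32) / 0.0592 = 10.8.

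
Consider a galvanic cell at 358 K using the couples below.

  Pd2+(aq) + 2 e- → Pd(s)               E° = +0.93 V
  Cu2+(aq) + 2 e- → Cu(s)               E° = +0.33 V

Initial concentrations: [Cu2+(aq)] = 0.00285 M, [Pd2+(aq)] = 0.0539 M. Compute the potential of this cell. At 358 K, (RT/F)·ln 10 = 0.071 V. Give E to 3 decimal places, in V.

Pd²⁺/Pd is reduced (cathode, E° = +0.93 V) and Cu²⁺/Cu is oxidized (anode).
E°cell = +0.93 − (+0.33) = +0.60 V, with n = 2 electrons transferred.
Balancing gives Pd2+(aq) + Cu(s) → Pd(s) + Cu2+(aq); hence Q = [Cu2+(aq)] / [Pd2+(aq)] = 0.0529 (log Q = −1.277).
By the Nernst equation, E = +0.60 − (0.071/2)·(−1.277) = +0.645 V.

+0.645 V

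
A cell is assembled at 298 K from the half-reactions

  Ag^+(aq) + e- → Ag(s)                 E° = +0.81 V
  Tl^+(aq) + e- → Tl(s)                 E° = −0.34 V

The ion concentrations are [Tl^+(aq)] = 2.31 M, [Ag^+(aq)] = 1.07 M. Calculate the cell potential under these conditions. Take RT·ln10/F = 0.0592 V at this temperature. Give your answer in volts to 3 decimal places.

+1.130 V

Since E°(Ag⁺/Ag) > E°(Tl⁺/Tl), Ag⁺/Ag serves as the cathode.
The standard potential is +0.81 − (−0.34) = +1.15 V and the balanced reaction transfers n = 1 electron.
For the overall reaction Ag^+(aq) + Tl(s) → Ag(s) + Tl^+(aq), Q = [Tl^+(aq)] / [Ag^+(aq)] = 2.16, giving log Q = 0.334.
By the Nernst equation, E = +1.15 − (0.0592/1)·(0.334) = +1.130 V.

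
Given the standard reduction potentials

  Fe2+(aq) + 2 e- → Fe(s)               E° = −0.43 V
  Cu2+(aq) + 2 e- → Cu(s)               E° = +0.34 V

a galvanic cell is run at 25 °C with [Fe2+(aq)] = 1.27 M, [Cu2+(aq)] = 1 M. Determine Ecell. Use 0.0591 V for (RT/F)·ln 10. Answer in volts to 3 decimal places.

+0.767 V

Since E°(Cu²⁺/Cu) > E°(Fe²⁺/Fe), Cu²⁺/Cu serves as the cathode.
E°cell = +0.34 − (−0.43) = +0.77 V, with n = 2 electrons transferred.
The balanced reaction is Cu2+(aq) + Fe(s) → Cu(s) + Fe2+(aq), so Q = [Fe2+(aq)] / [Cu2+(aq)] = 1.27 and log Q = 0.104.
By the Nernst equation, E = +0.77 − (0.0591/2)·(0.104) = +0.767 V.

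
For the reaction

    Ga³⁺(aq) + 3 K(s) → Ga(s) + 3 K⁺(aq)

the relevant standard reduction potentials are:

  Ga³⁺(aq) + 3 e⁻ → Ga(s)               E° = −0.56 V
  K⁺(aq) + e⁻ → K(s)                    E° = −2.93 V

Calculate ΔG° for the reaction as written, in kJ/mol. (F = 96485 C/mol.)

−686 kJ/mol

In the reaction as written Ga³⁺(aq) is reduced, so the Ga³⁺/Ga couple is the cathode and K⁺/K is the anode.
E°cell = −0.56 − (−2.93) = +2.37 V; balancing electrons gives n = 3.
ΔG° = −nFE°cell = −(3)(96485)(+2.37) J/mol = −686 kJ/mol.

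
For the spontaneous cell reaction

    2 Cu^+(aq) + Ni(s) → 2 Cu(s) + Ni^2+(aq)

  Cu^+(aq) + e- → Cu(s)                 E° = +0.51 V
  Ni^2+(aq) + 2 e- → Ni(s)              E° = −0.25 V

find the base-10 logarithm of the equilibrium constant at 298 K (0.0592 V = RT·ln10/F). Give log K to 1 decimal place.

The Cu⁺/Cu couple is reduced (cathode); E°cell = +0.51 − (−0.25) = +0.76 V with n = 2.
At equilibrium E = 0, so log K = nE°cell / 0.0592 = (2)(+0.76) / 0.0592 = 25.7.

log K = 25.7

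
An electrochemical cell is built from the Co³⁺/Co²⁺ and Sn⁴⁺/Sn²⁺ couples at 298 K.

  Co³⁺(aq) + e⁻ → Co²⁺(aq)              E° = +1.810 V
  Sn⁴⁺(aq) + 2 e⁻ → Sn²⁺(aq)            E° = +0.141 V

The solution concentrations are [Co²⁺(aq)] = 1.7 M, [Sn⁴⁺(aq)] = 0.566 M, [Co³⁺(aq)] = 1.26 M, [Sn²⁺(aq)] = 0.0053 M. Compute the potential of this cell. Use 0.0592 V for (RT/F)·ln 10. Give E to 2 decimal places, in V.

Co³⁺/Co²⁺ is reduced (cathode, E° = +1.810 V) and Sn⁴⁺/Sn²⁺ is oxidized (anode).
E°cell = +1.810 − (+0.141) = +1.669 V, with n = 2 electrons transferred.
For the overall reaction 2 Co³⁺(aq) + Sn²⁺(aq) → 2 Co²⁺(aq) + Sn⁴⁺(aq), Q = ([Co²⁺(aq)]^2·[Sn⁴⁺(aq)]) / ([Co³⁺(aq)]^2·[Sn²⁺(aq)]) = 194, giving log Q = 2.289.
Applying E = E° − (RT ln10/nF)·log Q gives +1.669 − (0.0592/2)(2.289) = +1.60 V.

+1.60 V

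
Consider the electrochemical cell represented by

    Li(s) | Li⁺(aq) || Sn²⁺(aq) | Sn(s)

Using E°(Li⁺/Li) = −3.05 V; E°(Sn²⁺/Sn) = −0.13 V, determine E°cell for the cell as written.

+2.92 V

By convention the left-hand electrode in cell notation is the anode (oxidation) and the right-hand electrode is the cathode (reduction).
E°cell = E°(right) − E°(left) = −0.13 − (−3.05) = +2.92 V.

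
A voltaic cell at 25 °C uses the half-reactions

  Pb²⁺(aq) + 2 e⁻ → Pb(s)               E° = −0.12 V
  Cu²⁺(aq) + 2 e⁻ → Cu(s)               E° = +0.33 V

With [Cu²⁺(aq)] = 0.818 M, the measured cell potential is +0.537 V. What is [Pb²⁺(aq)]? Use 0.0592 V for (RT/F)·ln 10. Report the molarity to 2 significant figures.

0.00094 M

The Cu²⁺/Cu couple has the larger reduction potential, so it is the cathode: E°cell = +0.33 − (−0.12) = +0.45 V and n = 2.
Rearranging E = E° − (0.0592/n)·log Q gives log Q = 2(+0.45 − (+0.537))/0.0592 = −2.939.
Balancing electrons gives Cu²⁺(aq) + Pb(s) → Cu(s) + Pb²⁺(aq); thus Q = [Pb²⁺(aq)] / [Cu²⁺(aq)].
Isolating [Pb²⁺(aq)] in Q = 10^{−2.939} yields log [Pb²⁺(aq)] = −3.026, i.e. 0.00094 M.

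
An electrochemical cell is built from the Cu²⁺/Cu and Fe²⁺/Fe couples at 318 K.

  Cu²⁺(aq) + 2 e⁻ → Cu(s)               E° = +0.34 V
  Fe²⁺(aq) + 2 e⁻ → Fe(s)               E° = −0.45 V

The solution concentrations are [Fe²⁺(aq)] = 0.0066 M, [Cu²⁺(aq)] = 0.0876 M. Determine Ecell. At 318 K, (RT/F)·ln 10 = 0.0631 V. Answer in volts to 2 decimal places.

Cu²⁺/Cu is reduced (cathode, E° = +0.34 V) and Fe²⁺/Fe is oxidized (anode).
The standard potential is +0.34 − (−0.45) = +0.79 V and the balanced reaction transfers n = 2 electrons.
For the overall reaction Cu²⁺(aq) + Fe(s) → Cu(s) + Fe²⁺(aq), Q = [Fe²⁺(aq)] / [Cu²⁺(aq)] = 0.0753, giving log Q = −1.123.
Applying E = E° − (RT ln10/nF)·log Q gives +0.79 − (0.0631/2)(−1.123) = +0.83 V.

+0.83 V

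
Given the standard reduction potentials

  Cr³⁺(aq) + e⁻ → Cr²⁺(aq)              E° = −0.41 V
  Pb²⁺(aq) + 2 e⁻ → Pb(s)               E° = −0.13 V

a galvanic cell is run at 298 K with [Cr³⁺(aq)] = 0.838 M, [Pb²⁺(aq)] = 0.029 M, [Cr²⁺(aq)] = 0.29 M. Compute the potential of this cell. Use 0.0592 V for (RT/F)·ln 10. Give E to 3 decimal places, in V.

The Pb²⁺/Pb couple has the more positive E°, so it is the cathode; Cr³⁺/Cr²⁺ is the anode.
E°cell = −0.13 − (−0.41) = +0.28 V, with n = 2 electrons transferred.
For the overall reaction Pb²⁺(aq) + 2 Cr²⁺(aq) → Pb(s) + 2 Cr³⁺(aq), Q = [Cr³⁺(aq)]^2 / ([Pb²⁺(aq)]·[Cr²⁺(aq)]^2) = 288, giving log Q = 2.459.
By the Nernst equation, E = +0.28 − (0.0592/2)·(2.459) = +0.207 V.

+0.207 V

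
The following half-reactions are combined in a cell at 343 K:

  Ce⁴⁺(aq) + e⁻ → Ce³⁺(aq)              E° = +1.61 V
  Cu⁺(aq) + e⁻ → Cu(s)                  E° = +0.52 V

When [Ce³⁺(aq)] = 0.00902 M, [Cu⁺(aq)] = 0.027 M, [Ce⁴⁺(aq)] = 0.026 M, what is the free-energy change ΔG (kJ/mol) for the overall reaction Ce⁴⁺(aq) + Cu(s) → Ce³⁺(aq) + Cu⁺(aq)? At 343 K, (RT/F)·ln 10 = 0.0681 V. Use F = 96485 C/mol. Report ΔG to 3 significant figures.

−118 kJ/mol

With Ce⁴⁺/Ce³⁺ reduced at the cathode, E°cell = +1.61 − (+0.52) = +1.09 V and n = 1.
Q = ([Ce³⁺(aq)]·[Cu⁺(aq)]) / [Ce⁴⁺(aq)] = 0.00937, so log Q = −2.028 and E = +1.09 − (0.0681/1)(−2.028) = +1.2281 V.
Then ΔG = −nFE = −1 × 96485 × +1.2281 J/mol = −118 kJ/mol.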